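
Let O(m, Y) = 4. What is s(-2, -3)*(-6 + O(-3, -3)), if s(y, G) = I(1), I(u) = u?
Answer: -2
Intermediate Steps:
s(y, G) = 1
s(-2, -3)*(-6 + O(-3, -3)) = 1*(-6 + 4) = 1*(-2) = -2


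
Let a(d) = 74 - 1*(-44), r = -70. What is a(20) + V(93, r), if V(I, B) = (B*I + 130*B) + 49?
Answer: -15443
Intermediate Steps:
a(d) = 118 (a(d) = 74 + 44 = 118)
V(I, B) = 49 + 130*B + B*I (V(I, B) = (130*B + B*I) + 49 = 49 + 130*B + B*I)
a(20) + V(93, r) = 118 + (49 + 130*(-70) - 70*93) = 118 + (49 - 9100 - 6510) = 118 - 15561 = -15443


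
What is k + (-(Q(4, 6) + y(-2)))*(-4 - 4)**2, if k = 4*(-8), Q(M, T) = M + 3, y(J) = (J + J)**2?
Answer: -1504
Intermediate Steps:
y(J) = 4*J**2 (y(J) = (2*J)**2 = 4*J**2)
Q(M, T) = 3 + M
k = -32
k + (-(Q(4, 6) + y(-2)))*(-4 - 4)**2 = -32 + (-((3 + 4) + 4*(-2)**2))*(-4 - 4)**2 = -32 - (7 + 4*4)*(-8)**2 = -32 - (7 + 16)*64 = -32 - 1*23*64 = -32 - 23*64 = -32 - 1472 = -1504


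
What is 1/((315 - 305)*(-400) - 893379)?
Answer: -1/897379 ≈ -1.1144e-6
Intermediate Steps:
1/((315 - 305)*(-400) - 893379) = 1/(10*(-400) - 893379) = 1/(-4000 - 893379) = 1/(-897379) = -1/897379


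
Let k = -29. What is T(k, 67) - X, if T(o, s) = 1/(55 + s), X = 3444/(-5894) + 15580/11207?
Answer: -459157329/575613934 ≈ -0.79768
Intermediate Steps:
X = 3802258/4718147 (X = 3444*(-1/5894) + 15580*(1/11207) = -246/421 + 15580/11207 = 3802258/4718147 ≈ 0.80588)
T(k, 67) - X = 1/(55 + 67) - 1*3802258/4718147 = 1/122 - 3802258/4718147 = -459157329/575613934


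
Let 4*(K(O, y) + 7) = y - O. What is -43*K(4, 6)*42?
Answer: 11739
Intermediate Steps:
K(O, y) = -7 - O/4 + y/4 (K(O, y) = -7 + (y - O)/4 = -7 + (-O/4 + y/4) = -7 - O/4 + y/4)
-43*K(4, 6)*42 = -43*(-7 - ¼*4 + (¼)*6)*42 = -43*(-7 - 1 + 3/2)*42 = -43*(-13/2)*42 = (559/2)*42 = 11739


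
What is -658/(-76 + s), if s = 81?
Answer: -658/5 ≈ -131.60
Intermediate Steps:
-658/(-76 + s) = -658/(-76 + 81) = -658/5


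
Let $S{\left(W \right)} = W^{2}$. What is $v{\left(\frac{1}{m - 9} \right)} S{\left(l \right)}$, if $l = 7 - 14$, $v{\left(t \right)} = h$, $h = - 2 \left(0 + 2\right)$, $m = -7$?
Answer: $-196$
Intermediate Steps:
$h = -4$ ($h = \left(-2\right) 2 = -4$)
$v{\left(t \right)} = -4$
$l = -7$
$v{\left(\frac{1}{m - 9} \right)} S{\left(l \right)} = - 4 \left(-7\right)^{2} = \left(-4\right) 49 = -196$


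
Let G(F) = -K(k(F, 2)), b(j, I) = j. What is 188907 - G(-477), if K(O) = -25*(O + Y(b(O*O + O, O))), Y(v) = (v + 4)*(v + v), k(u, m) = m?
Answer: 185857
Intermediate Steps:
Y(v) = 2*v*(4 + v) (Y(v) = (4 + v)*(2*v) = 2*v*(4 + v))
K(O) = -25*O - 50*(O + O**2)*(4 + O + O**2) (K(O) = -25*(O + 2*(O*O + O)*(4 + (O*O + O))) = -25*(O + 2*(O**2 + O)*(4 + (O**2 + O))) = -25*(O + 2*(O + O**2)*(4 + (O + O**2))) = -25*(O + 2*(O + O**2)*(4 + O + O**2)) = -25*O - 50*(O + O**2)*(4 + O + O**2))
G(F) = 3050 (G(F) = -25*2*(-1 - 2*(1 + 2)*(4 + 2*(1 + 2))) = -25*2*(-1 - 2*3*(4 + 2*3)) = -25*2*(-1 - 2*3*(4 + 6)) = -25*2*(-1 - 2*3*10) = -25*2*(-1 - 60) = -25*2*(-61) = -1*(-3050) = 3050)
188907 - G(-477) = 188907 - 1*3050 = 188907 - 3050 = 185857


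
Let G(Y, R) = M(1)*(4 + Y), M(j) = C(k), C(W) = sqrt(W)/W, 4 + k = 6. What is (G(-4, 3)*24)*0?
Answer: 0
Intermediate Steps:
k = 2 (k = -4 + 6 = 2)
C(W) = 1/sqrt(W)
M(j) = sqrt(2)/2 (M(j) = 1/sqrt(2) = sqrt(2)/2)
G(Y, R) = sqrt(2)*(4 + Y)/2 (G(Y, R) = (sqrt(2)/2)*(4 + Y) = sqrt(2)*(4 + Y)/2)
(G(-4, 3)*24)*0 = ((sqrt(2)*(4 - 4)/2)*24)*0 = (((1/2)*sqrt(2)*0)*24)*0 = (0*24)*0 = 0*0 = 0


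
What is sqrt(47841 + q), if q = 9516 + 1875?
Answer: 4*sqrt(3702) ≈ 243.38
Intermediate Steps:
q = 11391
sqrt(47841 + q) = sqrt(47841 + 11391) = sqrt(59232) = 4*sqrt(3702)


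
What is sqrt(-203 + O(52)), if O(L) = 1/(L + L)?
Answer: I*sqrt(548886)/52 ≈ 14.247*I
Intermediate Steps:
O(L) = 1/(2*L)
sqrt(-203 + O(52)) = sqrt(-203 + (1/2)/52) = sqrt(-203 + (1/2)*(1/52)) = sqrt(-203 + 1/104) = sqrt(-21111/104) = I*sqrt(548886)/52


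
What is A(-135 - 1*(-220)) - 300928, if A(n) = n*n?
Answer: -293703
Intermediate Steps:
A(n) = n²
A(-135 - 1*(-220)) - 300928 = (-135 - 1*(-220))² - 300928 = (-135 + 220)² - 300928 = 85² - 300928 = 7225 - 300928 = -293703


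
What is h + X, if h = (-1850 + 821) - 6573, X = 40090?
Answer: 32488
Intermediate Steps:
h = -7602 (h = -1029 - 6573 = -7602)
h + X = -7602 + 40090 = 32488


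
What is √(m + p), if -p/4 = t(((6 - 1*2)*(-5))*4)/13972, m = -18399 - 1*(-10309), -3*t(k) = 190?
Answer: 2*I*√222089096670/10479 ≈ 89.944*I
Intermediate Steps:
t(k) = -190/3 (t(k) = -⅓*190 = -190/3)
m = -8090 (m = -18399 + 10309 = -8090)
p = 190/10479 (p = -(-760)/(3*13972) = -4*(-95/20958) = 190/10479 ≈ 0.018131)
√(m + p) = √(-8090 + 190/10479) = √(-84774920/10479) = 2*I*√222089096670/10479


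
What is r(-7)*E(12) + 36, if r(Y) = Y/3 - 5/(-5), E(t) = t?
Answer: 20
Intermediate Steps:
r(Y) = 1 + Y/3 (r(Y) = Y*(⅓) - 5*(-⅕) = Y/3 + 1 = 1 + Y/3)
r(-7)*E(12) + 36 = (1 + (⅓)*(-7))*12 + 36 = (1 - 7/3)*12 + 36 = -4/3*12 + 36 = -16 + 36 = 20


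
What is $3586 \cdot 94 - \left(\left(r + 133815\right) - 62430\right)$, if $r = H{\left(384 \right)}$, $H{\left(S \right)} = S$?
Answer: $265315$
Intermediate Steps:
$r = 384$
$3586 \cdot 94 - \left(\left(r + 133815\right) - 62430\right) = 3586 \cdot 94 - \left(\left(384 + 133815\right) - 62430\right) = 337084 - \left(134199 - 62430\right) = 337084 - 71769 = 265315$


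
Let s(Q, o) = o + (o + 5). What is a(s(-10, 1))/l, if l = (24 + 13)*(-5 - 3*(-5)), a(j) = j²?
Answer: 49/370 ≈ 0.13243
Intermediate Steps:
s(Q, o) = 5 + 2*o (s(Q, o) = o + (5 + o) = 5 + 2*o)
l = 370 (l = 37*(-5 + 15) = 37*10 = 370)
a(s(-10, 1))/l = (5 + 2*1)²/370 = (5 + 2)²*(1/370) = 7²*(1/370) = 49*(1/370) = 49/370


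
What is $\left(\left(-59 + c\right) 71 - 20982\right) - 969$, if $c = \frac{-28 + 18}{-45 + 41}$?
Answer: $- \frac{51925}{2} \approx -25963.0$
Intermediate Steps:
$c = \frac{5}{2}$ ($c = - \frac{10}{-4} = \left(-10\right) \left(- \frac{1}{4}\right) = \frac{5}{2} \approx 2.5$)
$\left(\left(-59 + c\right) 71 - 20982\right) - 969 = \left(\left(-59 + \frac{5}{2}\right) 71 - 20982\right) - 969 = \left(\left(- \frac{113}{2}\right) 71 - 20982\right) - 969 = \left(- \frac{8023}{2} - 20982\right) - 969 = - \frac{49987}{2} - 969 = - \frac{51925}{2}$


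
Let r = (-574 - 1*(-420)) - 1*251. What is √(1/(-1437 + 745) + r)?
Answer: I*√48485153/346 ≈ 20.125*I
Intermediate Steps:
r = -405 (r = (-574 + 420) - 251 = -154 - 251 = -405)
√(1/(-1437 + 745) + r) = √(1/(-1437 + 745) - 405) = √(1/(-692) - 405) = √(-1/692 - 405) = √(-280261/692) = I*√48485153/346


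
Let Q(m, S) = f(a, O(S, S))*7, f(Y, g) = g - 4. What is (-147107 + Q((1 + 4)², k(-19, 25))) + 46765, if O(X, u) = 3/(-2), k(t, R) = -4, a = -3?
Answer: -200761/2 ≈ -1.0038e+5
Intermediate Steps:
O(X, u) = -3/2 (O(X, u) = 3*(-½) = -3/2)
f(Y, g) = -4 + g
Q(m, S) = -77/2 (Q(m, S) = (-4 - 3/2)*7 = -11/2*7 = -77/2)
(-147107 + Q((1 + 4)², k(-19, 25))) + 46765 = (-147107 - 77/2) + 46765 = -294291/2 + 46765 = -200761/2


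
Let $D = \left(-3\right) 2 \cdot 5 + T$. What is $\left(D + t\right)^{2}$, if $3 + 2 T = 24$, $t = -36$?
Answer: $\frac{12321}{4} \approx 3080.3$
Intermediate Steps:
$T = \frac{21}{2}$ ($T = - \frac{3}{2} + \frac{1}{2} \cdot 24 = - \frac{3}{2} + 12 = \frac{21}{2} \approx 10.5$)
$D = - \frac{39}{2}$ ($D = \left(-3\right) 2 \cdot 5 + \frac{21}{2} = \left(-6\right) 5 + \frac{21}{2} = -30 + \frac{21}{2} = - \frac{39}{2} \approx -19.5$)
$\left(D + t\right)^{2} = \left(- \frac{39}{2} - 36\right)^{2} = \left(- \frac{111}{2}\right)^{2} = \frac{12321}{4}$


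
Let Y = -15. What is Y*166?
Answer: -2490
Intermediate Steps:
Y*166 = -15*166 = -2490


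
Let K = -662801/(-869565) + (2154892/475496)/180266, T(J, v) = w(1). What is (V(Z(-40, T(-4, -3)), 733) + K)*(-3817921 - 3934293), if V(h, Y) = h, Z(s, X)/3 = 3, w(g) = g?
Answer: -705096040120555293960133/9316928315984730 ≈ -7.5679e+7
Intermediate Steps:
T(J, v) = 1
Z(s, X) = 9 (Z(s, X) = 3*3 = 9)
K = 14203591636401179/18633856631969460 (K = -662801*(-1/869565) + (2154892*(1/475496))*(1/180266) = 662801/869565 + (538723/118874)*(1/180266) = 662801/869565 + 538723/21428940484 = 14203591636401179/18633856631969460 ≈ 0.76225)
(V(Z(-40, T(-4, -3)), 733) + K)*(-3817921 - 3934293) = (9 + 14203591636401179/18633856631969460)*(-3817921 - 3934293) = (181908301324126319/18633856631969460)*(-7752214) = -705096040120555293960133/9316928315984730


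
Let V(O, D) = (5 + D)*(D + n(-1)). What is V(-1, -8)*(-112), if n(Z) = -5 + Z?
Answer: -4704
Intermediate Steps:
V(O, D) = (-6 + D)*(5 + D) (V(O, D) = (5 + D)*(D + (-5 - 1)) = (5 + D)*(D - 6) = (5 + D)*(-6 + D) = (-6 + D)*(5 + D))
V(-1, -8)*(-112) = (-30 + (-8)**2 - 1*(-8))*(-112) = (-30 + 64 + 8)*(-112) = 42*(-112) = -4704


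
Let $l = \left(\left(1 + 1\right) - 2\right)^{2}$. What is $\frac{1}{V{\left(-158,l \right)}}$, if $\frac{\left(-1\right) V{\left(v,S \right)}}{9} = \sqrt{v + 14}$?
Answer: $\frac{i}{108} \approx 0.0092593 i$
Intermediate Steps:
$l = 0$ ($l = \left(2 - 2\right)^{2} = 0^{2} = 0$)
$V{\left(v,S \right)} = - 9 \sqrt{14 + v}$ ($V{\left(v,S \right)} = - 9 \sqrt{v + 14} = - 9 \sqrt{14 + v}$)
$\frac{1}{V{\left(-158,l \right)}} = \frac{1}{\left(-9\right) \sqrt{14 - 158}} = \frac{1}{\left(-9\right) \sqrt{-144}} = \frac{1}{\left(-9\right) 12 i} = \frac{1}{\left(-108\right) i} = \frac{i}{108}$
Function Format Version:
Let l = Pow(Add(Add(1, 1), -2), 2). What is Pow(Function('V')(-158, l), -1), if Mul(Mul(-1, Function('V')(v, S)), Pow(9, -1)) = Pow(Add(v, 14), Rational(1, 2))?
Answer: Mul(Rational(1, 108), I) ≈ Mul(0.0092593, I)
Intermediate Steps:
l = 0 (l = Pow(Add(2, -2), 2) = Pow(0, 2) = 0)
Function('V')(v, S) = Mul(-9, Pow(Add(14, v), Rational(1, 2))) (Function('V')(v, S) = Mul(-9, Pow(Add(v, 14), Rational(1, 2))) = Mul(-9, Pow(Add(14, v), Rational(1, 2))))
Pow(Function('V')(-158, l), -1) = Pow(Mul(-9, Pow(Add(14, -158), Rational(1, 2))), -1) = Pow(Mul(-9, Pow(-144, Rational(1, 2))), -1) = Pow(Mul(-9, Mul(12, I)), -1) = Pow(Mul(-108, I), -1) = Mul(Rational(1, 108), I)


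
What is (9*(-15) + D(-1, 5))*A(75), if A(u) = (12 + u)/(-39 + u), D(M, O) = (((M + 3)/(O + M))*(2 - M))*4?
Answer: -1247/4 ≈ -311.75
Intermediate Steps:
D(M, O) = 4*(2 - M)*(3 + M)/(M + O) (D(M, O) = (((3 + M)/(M + O))*(2 - M))*4 = ((2 - M)*(3 + M)/(M + O))*4 = 4*(2 - M)*(3 + M)/(M + O))
A(u) = (12 + u)/(-39 + u)
(9*(-15) + D(-1, 5))*A(75) = (9*(-15) + 4*(6 - 1*(-1) - 1*(-1)²)/(-1 + 5))*((12 + 75)/(-39 + 75)) = (-135 + 4*(6 + 1 - 1*1)/4)*(87/36) = (-135 + 4*(¼)*(6 + 1 - 1))*((1/36)*87) = (-135 + 4*(¼)*6)*(29/12) = (-135 + 6)*(29/12) = -129*29/12 = -1247/4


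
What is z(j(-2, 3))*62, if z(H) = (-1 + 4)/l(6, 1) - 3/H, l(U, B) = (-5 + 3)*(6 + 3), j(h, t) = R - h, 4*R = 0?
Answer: -310/3 ≈ -103.33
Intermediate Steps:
R = 0 (R = (¼)*0 = 0)
j(h, t) = -h (j(h, t) = 0 - h = -h)
l(U, B) = -18 (l(U, B) = -2*9 = -18)
z(H) = -⅙ - 3/H (z(H) = (-1 + 4)/(-18) - 3/H = 3*(-1/18) - 3/H = -⅙ - 3/H)
z(j(-2, 3))*62 = ((-18 - (-1)*(-2))/(6*((-1*(-2)))))*62 = ((⅙)*(-18 - 1*2)/2)*62 = ((⅙)*(½)*(-18 - 2))*62 = ((⅙)*(½)*(-20))*62 = -5/3*62 = -310/3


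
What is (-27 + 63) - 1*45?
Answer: -9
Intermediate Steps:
(-27 + 63) - 1*45 = 36 - 45 = -9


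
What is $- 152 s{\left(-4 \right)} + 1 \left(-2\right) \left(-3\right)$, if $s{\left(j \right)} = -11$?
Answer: $1678$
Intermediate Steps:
$- 152 s{\left(-4 \right)} + 1 \left(-2\right) \left(-3\right) = \left(-152\right) \left(-11\right) + 1 \left(-2\right) \left(-3\right) = 1672 - -6 = 1672 + 6 = 1678$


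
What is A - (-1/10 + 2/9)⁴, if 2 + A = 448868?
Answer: 29450098245359/65610000 ≈ 4.4887e+5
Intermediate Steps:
A = 448866 (A = -2 + 448868 = 448866)
A - (-1/10 + 2/9)⁴ = 448866 - (-1/10 + 2/9)⁴ = 448866 - (-1*⅒ + 2*(⅑))⁴ = 448866 - (-⅒ + 2/9)⁴ = 448866 - (11/90)⁴ = 448866 - 1*14641/65610000 = 448866 - 14641/65610000 = 29450098245359/65610000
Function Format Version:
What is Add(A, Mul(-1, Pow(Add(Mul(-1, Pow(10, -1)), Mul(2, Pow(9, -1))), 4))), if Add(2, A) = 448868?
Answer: Rational(29450098245359, 65610000) ≈ 4.4887e+5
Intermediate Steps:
A = 448866 (A = Add(-2, 448868) = 448866)
Add(A, Mul(-1, Pow(Add(Mul(-1, Pow(10, -1)), Mul(2, Pow(9, -1))), 4))) = Add(448866, Mul(-1, Pow(Add(Mul(-1, Pow(10, -1)), Mul(2, Pow(9, -1))), 4))) = Add(448866, Mul(-1, Pow(Add(Mul(-1, Rational(1, 10)), Mul(2, Rational(1, 9))), 4))) = Add(448866, Mul(-1, Pow(Add(Rational(-1, 10), Rational(2, 9)), 4))) = Add(448866, Mul(-1, Pow(Rational(11, 90), 4))) = Add(448866, Mul(-1, Rational(14641, 65610000))) = Add(448866, Rational(-14641, 65610000)) = Rational(29450098245359, 65610000)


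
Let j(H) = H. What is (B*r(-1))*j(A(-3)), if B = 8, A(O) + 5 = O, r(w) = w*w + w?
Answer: 0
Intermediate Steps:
r(w) = w + w**2 (r(w) = w**2 + w = w + w**2)
A(O) = -5 + O
(B*r(-1))*j(A(-3)) = (8*(-(1 - 1)))*(-5 - 3) = (8*(-1*0))*(-8) = (8*0)*(-8) = 0*(-8) = 0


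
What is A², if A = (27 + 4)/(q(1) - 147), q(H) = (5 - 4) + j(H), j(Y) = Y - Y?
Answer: 961/21316 ≈ 0.045084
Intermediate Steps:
j(Y) = 0
q(H) = 1 (q(H) = (5 - 4) + 0 = 1 + 0 = 1)
A = -31/146 (A = (27 + 4)/(1 - 147) = 31/(-146) = 31*(-1/146) = -31/146 ≈ -0.21233)
A² = (-31/146)² = 961/21316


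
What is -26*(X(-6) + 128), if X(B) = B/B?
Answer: -3354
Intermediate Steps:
X(B) = 1
-26*(X(-6) + 128) = -26*(1 + 128) = -26*129 = -3354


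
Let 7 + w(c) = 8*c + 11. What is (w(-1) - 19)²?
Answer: 529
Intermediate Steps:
w(c) = 4 + 8*c (w(c) = -7 + (8*c + 11) = -7 + (11 + 8*c) = 4 + 8*c)
(w(-1) - 19)² = ((4 + 8*(-1)) - 19)² = ((4 - 8) - 19)² = (-4 - 19)² = (-23)² = 529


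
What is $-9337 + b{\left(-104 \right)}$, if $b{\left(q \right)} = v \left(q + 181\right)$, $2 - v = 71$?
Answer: $-14650$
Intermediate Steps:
$v = -69$ ($v = 2 - 71 = -69$)
$b{\left(q \right)} = -12489 - 69 q$ ($b{\left(q \right)} = - 69 \left(q + 181\right) = - 69 \left(181 + q\right) = -12489 - 69 q$)
$-9337 + b{\left(-104 \right)} = -9337 - 5313 = -14650$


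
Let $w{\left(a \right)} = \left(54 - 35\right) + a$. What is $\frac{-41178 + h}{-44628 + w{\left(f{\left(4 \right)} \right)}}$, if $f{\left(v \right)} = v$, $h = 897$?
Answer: $\frac{40281}{44605} \approx 0.90306$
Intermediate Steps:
$w{\left(a \right)} = 19 + a$
$\frac{-41178 + h}{-44628 + w{\left(f{\left(4 \right)} \right)}} = \frac{-41178 + 897}{-44628 + \left(19 + 4\right)} = - \frac{40281}{-44628 + 23} = - \frac{40281}{-44605} = \left(-40281\right) \left(- \frac{1}{44605}\right) = \frac{40281}{44605}$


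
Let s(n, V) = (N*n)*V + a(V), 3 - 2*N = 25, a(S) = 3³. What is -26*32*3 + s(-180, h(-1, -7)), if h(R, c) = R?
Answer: -4449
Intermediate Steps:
a(S) = 27
N = -11 (N = 3/2 - ½*25 = 3/2 - 25/2 = -11)
s(n, V) = 27 - 11*V*n (s(n, V) = (-11*n)*V + 27 = -11*V*n + 27 = 27 - 11*V*n)
-26*32*3 + s(-180, h(-1, -7)) = -26*32*3 + (27 - 11*(-1)*(-180)) = -832*3 + (27 - 1980) = -2496 - 1953 = -4449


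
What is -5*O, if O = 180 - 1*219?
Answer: 195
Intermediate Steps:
O = -39 (O = 180 - 219 = -39)
-5*O = -5*(-39) = 195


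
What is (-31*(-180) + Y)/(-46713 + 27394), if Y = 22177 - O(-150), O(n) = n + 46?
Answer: -27861/19319 ≈ -1.4422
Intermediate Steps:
O(n) = 46 + n
Y = 22281 (Y = 22177 - (46 - 150) = 22177 - 1*(-104) = 22177 + 104 = 22281)
(-31*(-180) + Y)/(-46713 + 27394) = (-31*(-180) + 22281)/(-46713 + 27394) = (5580 + 22281)/(-19319) = 27861*(-1/19319) = -27861/19319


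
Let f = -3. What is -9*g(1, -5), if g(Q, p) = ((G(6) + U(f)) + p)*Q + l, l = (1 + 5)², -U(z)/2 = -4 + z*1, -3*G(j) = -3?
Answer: -414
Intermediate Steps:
G(j) = 1 (G(j) = -⅓*(-3) = 1)
U(z) = 8 - 2*z (U(z) = -2*(-4 + z*1) = -2*(-4 + z) = 8 - 2*z)
l = 36 (l = 6² = 36)
g(Q, p) = 36 + Q*(15 + p) (g(Q, p) = ((1 + (8 - 2*(-3))) + p)*Q + 36 = ((1 + (8 + 6)) + p)*Q + 36 = ((1 + 14) + p)*Q + 36 = (15 + p)*Q + 36 = Q*(15 + p) + 36 = 36 + Q*(15 + p))
-9*g(1, -5) = -9*(36 + 15*1 + 1*(-5)) = -9*(36 + 15 - 5) = -9*46 = -414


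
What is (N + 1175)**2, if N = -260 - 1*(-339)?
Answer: 1572516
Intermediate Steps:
N = 79 (N = -260 + 339 = 79)
(N + 1175)**2 = (79 + 1175)**2 = 1254**2 = 1572516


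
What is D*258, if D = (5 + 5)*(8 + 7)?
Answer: 38700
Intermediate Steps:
D = 150 (D = 10*15 = 150)
D*258 = 150*258 = 38700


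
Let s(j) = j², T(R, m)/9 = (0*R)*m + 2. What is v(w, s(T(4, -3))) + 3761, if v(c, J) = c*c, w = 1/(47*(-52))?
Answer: 22464964497/5973136 ≈ 3761.0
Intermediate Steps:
T(R, m) = 18 (T(R, m) = 9*((0*R)*m + 2) = 9*(0*m + 2) = 9*(0 + 2) = 9*2 = 18)
w = -1/2444 (w = (1/47)*(-1/52) = -1/2444 ≈ -0.00040917)
v(c, J) = c²
v(w, s(T(4, -3))) + 3761 = (-1/2444)² + 3761 = 1/5973136 + 3761 = 22464964497/5973136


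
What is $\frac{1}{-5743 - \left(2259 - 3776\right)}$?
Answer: $- \frac{1}{4226} \approx -0.00023663$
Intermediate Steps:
$\frac{1}{-5743 - \left(2259 - 3776\right)} = \frac{1}{-5743 - -1517} = \frac{1}{-5743 + \left(-2259 + 3776\right)} = \frac{1}{-5743 + 1517} = \frac{1}{-4226} = - \frac{1}{4226}$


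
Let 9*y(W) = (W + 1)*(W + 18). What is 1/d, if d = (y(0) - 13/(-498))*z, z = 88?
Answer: 249/44396 ≈ 0.0056086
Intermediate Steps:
y(W) = (1 + W)*(18 + W)/9 (y(W) = ((W + 1)*(W + 18))/9 = ((1 + W)*(18 + W))/9 = (1 + W)*(18 + W)/9)
d = 44396/249 (d = ((2 + (⅑)*0² + (19/9)*0) - 13/(-498))*88 = ((2 + (⅑)*0 + 0) - 13*(-1/498))*88 = ((2 + 0 + 0) + 13/498)*88 = (2 + 13/498)*88 = (1009/498)*88 = 44396/249 ≈ 178.30)
1/d = 1/(44396/249) = 249/44396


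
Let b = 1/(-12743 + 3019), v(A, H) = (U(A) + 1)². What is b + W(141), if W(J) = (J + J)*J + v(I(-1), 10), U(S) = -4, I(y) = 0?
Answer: 386733203/9724 ≈ 39771.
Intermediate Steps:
v(A, H) = 9 (v(A, H) = (-4 + 1)² = (-3)² = 9)
b = -1/9724 (b = 1/(-9724) = -1/9724 ≈ -0.00010284)
W(J) = 9 + 2*J² (W(J) = (J + J)*J + 9 = (2*J)*J + 9 = 2*J² + 9 = 9 + 2*J²)
b + W(141) = -1/9724 + (9 + 2*141²) = -1/9724 + (9 + 2*19881) = -1/9724 + (9 + 39762) = -1/9724 + 39771 = 386733203/9724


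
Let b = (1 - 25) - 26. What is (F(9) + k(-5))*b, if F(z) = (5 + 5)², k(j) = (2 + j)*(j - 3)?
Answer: -6200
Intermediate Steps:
k(j) = (-3 + j)*(2 + j) (k(j) = (2 + j)*(-3 + j) = (-3 + j)*(2 + j))
F(z) = 100 (F(z) = 10² = 100)
b = -50 (b = -24 - 26 = -50)
(F(9) + k(-5))*b = (100 + (-6 + (-5)² - 1*(-5)))*(-50) = (100 + (-6 + 25 + 5))*(-50) = (100 + 24)*(-50) = 124*(-50) = -6200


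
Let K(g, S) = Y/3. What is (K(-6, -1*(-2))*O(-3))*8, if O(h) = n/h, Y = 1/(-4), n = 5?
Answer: 10/9 ≈ 1.1111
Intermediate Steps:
Y = -1/4 (Y = 1*(-1/4) = -1/4 ≈ -0.25000)
O(h) = 5/h
K(g, S) = -1/12 (K(g, S) = -1/4/3 = -1/4*1/3 = -1/12)
(K(-6, -1*(-2))*O(-3))*8 = -5/(12*(-3))*8 = -5*(-1)/(12*3)*8 = -1/12*(-5/3)*8 = (5/36)*8 = 10/9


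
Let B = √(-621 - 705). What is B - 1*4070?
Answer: -4070 + I*√1326 ≈ -4070.0 + 36.414*I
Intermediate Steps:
B = I*√1326 (B = √(-1326) = I*√1326 ≈ 36.414*I)
B - 1*4070 = I*√1326 - 1*4070 = I*√1326 - 4070 = -4070 + I*√1326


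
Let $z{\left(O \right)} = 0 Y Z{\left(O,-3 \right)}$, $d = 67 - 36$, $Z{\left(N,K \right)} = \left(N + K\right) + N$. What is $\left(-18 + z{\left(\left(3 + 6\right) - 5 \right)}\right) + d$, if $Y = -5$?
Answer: $13$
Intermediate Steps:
$Z{\left(N,K \right)} = K + 2 N$ ($Z{\left(N,K \right)} = \left(K + N\right) + N = K + 2 N$)
$d = 31$
$z{\left(O \right)} = 0$ ($z{\left(O \right)} = 0 \left(-5\right) \left(-3 + 2 O\right) = 0 \left(-3 + 2 O\right) = 0$)
$\left(-18 + z{\left(\left(3 + 6\right) - 5 \right)}\right) + d = \left(-18 + 0\right) + 31 = -18 + 31 = 13$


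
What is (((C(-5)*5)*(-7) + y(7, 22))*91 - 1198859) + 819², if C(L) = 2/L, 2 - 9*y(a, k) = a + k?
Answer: -527097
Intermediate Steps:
y(a, k) = 2/9 - a/9 - k/9 (y(a, k) = 2/9 - (a + k)/9 = 2/9 + (-a/9 - k/9) = 2/9 - a/9 - k/9)
(((C(-5)*5)*(-7) + y(7, 22))*91 - 1198859) + 819² = ((((2/(-5))*5)*(-7) + (2/9 - ⅑*7 - ⅑*22))*91 - 1198859) + 819² = ((((2*(-⅕))*5)*(-7) + (2/9 - 7/9 - 22/9))*91 - 1198859) + 670761 = ((-⅖*5*(-7) - 3)*91 - 1198859) + 670761 = ((-2*(-7) - 3)*91 - 1198859) + 670761 = ((14 - 3)*91 - 1198859) + 670761 = (11*91 - 1198859) + 670761 = (1001 - 1198859) + 670761 = -1197858 + 670761 = -527097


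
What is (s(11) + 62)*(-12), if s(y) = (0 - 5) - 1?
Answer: -672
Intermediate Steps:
s(y) = -6 (s(y) = -5 - 1 = -6)
(s(11) + 62)*(-12) = (-6 + 62)*(-12) = 56*(-12) = -672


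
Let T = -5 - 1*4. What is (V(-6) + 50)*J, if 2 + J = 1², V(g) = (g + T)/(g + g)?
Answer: -205/4 ≈ -51.250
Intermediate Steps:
T = -9 (T = -5 - 4 = -9)
V(g) = (-9 + g)/(2*g) (V(g) = (g - 9)/(g + g) = (-9 + g)/((2*g)) = (-9 + g)*(1/(2*g)) = (-9 + g)/(2*g))
J = -1 (J = -2 + 1² = -2 + 1 = -1)
(V(-6) + 50)*J = ((½)*(-9 - 6)/(-6) + 50)*(-1) = ((½)*(-⅙)*(-15) + 50)*(-1) = (5/4 + 50)*(-1) = (205/4)*(-1) = -205/4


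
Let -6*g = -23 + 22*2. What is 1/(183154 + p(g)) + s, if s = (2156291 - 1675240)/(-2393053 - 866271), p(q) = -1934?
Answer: -5448300181/36915918455 ≈ -0.14759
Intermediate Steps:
g = -7/2 (g = -(-23 + 22*2)/6 = -(-23 + 44)/6 = -⅙*21 = -7/2 ≈ -3.5000)
s = -481051/3259324 (s = 481051/(-3259324) = 481051*(-1/3259324) = -481051/3259324 ≈ -0.14759)
1/(183154 + p(g)) + s = 1/(183154 - 1934) - 481051/3259324 = 1/181220 - 481051/3259324 = -5448300181/36915918455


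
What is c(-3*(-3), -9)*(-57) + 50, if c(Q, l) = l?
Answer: 563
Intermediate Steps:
c(-3*(-3), -9)*(-57) + 50 = -9*(-57) + 50 = 513 + 50 = 563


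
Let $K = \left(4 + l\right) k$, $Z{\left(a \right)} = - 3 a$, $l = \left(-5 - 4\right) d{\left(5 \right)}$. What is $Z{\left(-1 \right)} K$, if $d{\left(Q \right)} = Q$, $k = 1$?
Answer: $-123$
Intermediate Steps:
$l = -45$ ($l = \left(-5 - 4\right) 5 = \left(-9\right) 5 = -45$)
$K = -41$ ($K = \left(4 - 45\right) 1 = \left(-41\right) 1 = -41$)
$Z{\left(-1 \right)} K = \left(-3\right) \left(-1\right) \left(-41\right) = 3 \left(-41\right) = -123$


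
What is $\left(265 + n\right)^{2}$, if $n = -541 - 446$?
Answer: $521284$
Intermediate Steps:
$n = -987$
$\left(265 + n\right)^{2} = \left(265 - 987\right)^{2} = \left(-722\right)^{2} = 521284$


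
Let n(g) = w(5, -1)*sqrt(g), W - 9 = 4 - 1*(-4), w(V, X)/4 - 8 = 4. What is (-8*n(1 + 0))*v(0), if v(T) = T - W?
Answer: 6528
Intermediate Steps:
w(V, X) = 48 (w(V, X) = 32 + 4*4 = 32 + 16 = 48)
W = 17 (W = 9 + (4 - 1*(-4)) = 9 + (4 + 4) = 9 + 8 = 17)
n(g) = 48*sqrt(g)
v(T) = -17 + T (v(T) = T - 1*17 = T - 17 = -17 + T)
(-8*n(1 + 0))*v(0) = (-384*sqrt(1 + 0))*(-17 + 0) = -384*sqrt(1)*(-17) = -384*(-17) = 6528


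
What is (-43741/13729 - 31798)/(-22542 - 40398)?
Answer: 436598483/864103260 ≈ 0.50526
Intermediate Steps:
(-43741/13729 - 31798)/(-22542 - 40398) = (-43741*1/13729 - 31798)/(-62940) = (-43741/13729 - 31798)*(-1/62940) = -436598483/13729*(-1/62940) = 436598483/864103260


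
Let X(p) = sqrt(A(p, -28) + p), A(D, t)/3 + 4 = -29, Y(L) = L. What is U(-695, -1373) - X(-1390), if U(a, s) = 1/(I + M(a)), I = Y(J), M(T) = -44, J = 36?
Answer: -1/8 - I*sqrt(1489) ≈ -0.125 - 38.588*I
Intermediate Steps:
A(D, t) = -99 (A(D, t) = -12 + 3*(-29) = -12 - 87 = -99)
I = 36
U(a, s) = -1/8 (U(a, s) = 1/(36 - 44) = 1/(-8) = -1/8)
X(p) = sqrt(-99 + p)
U(-695, -1373) - X(-1390) = -1/8 - sqrt(-99 - 1390) = -1/8 - sqrt(-1489) = -1/8 - I*sqrt(1489)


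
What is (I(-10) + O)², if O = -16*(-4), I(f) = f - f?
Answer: 4096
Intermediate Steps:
I(f) = 0
O = 64
(I(-10) + O)² = (0 + 64)² = 64² = 4096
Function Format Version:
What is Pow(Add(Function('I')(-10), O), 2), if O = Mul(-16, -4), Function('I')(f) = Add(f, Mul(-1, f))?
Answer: 4096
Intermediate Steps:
Function('I')(f) = 0
O = 64
Pow(Add(Function('I')(-10), O), 2) = Pow(Add(0, 64), 2) = Pow(64, 2) = 4096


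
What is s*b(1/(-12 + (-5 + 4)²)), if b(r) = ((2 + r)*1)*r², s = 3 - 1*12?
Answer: -189/1331 ≈ -0.14200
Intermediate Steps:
s = -9 (s = 3 - 12 = -9)
b(r) = r²*(2 + r) (b(r) = (2 + r)*r² = r²*(2 + r))
s*b(1/(-12 + (-5 + 4)²)) = -9*(1/(-12 + (-5 + 4)²))²*(2 + 1/(-12 + (-5 + 4)²)) = -9*(1/(-12 + (-1)²))²*(2 + 1/(-12 + (-1)²)) = -9*(1/(-12 + 1))²*(2 + 1/(-12 + 1)) = -9*(1/(-11))²*(2 + 1/(-11)) = -9*(-1/11)²*(2 - 1/11) = -9*21/(121*11) = -9*21/1331 = -189/1331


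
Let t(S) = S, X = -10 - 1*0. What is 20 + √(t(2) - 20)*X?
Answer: 20 - 30*I*√2 ≈ 20.0 - 42.426*I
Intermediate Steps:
X = -10 (X = -10 + 0 = -10)
20 + √(t(2) - 20)*X = 20 + √(2 - 20)*(-10) = 20 + √(-18)*(-10) = 20 + (3*I*√2)*(-10) = 20 - 30*I*√2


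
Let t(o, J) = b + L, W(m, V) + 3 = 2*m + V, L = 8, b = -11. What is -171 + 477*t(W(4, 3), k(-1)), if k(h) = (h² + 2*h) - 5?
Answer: -1602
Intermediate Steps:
k(h) = -5 + h² + 2*h
W(m, V) = -3 + V + 2*m (W(m, V) = -3 + (2*m + V) = -3 + (V + 2*m) = -3 + V + 2*m)
t(o, J) = -3 (t(o, J) = -11 + 8 = -3)
-171 + 477*t(W(4, 3), k(-1)) = -171 + 477*(-3) = -171 - 1431 = -1602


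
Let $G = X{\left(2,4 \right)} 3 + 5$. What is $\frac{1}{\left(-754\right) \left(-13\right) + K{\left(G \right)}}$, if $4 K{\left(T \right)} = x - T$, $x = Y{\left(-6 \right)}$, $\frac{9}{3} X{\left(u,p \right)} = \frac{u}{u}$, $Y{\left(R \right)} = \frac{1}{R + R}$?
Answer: $\frac{48}{470423} \approx 0.00010204$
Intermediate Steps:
$Y{\left(R \right)} = \frac{1}{2 R}$
$X{\left(u,p \right)} = \frac{1}{3}$ ($X{\left(u,p \right)} = \frac{u \frac{1}{u}}{3} = \frac{1}{3} \cdot 1 = \frac{1}{3}$)
$x = - \frac{1}{12}$ ($x = \frac{1}{2 \left(-6\right)} = \frac{1}{2} \left(- \frac{1}{6}\right) = - \frac{1}{12} \approx -0.083333$)
$G = 6$ ($G = \frac{1}{3} \cdot 3 + 5 = 1 + 5 = 6$)
$K{\left(T \right)} = - \frac{1}{48} - \frac{T}{4}$ ($K{\left(T \right)} = \frac{- \frac{1}{12} - T}{4} = - \frac{1}{48} - \frac{T}{4}$)
$\frac{1}{\left(-754\right) \left(-13\right) + K{\left(G \right)}} = \frac{1}{\left(-754\right) \left(-13\right) - \frac{73}{48}} = \frac{1}{9802 - \frac{73}{48}} = \frac{1}{\frac{470423}{48}} = \frac{48}{470423}$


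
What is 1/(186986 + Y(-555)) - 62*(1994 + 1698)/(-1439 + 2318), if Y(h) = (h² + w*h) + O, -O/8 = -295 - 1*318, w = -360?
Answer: -160167561481/615049485 ≈ -260.41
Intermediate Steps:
O = 4904 (O = -8*(-295 - 1*318) = -8*(-295 - 318) = -8*(-613) = 4904)
Y(h) = 4904 + h² - 360*h (Y(h) = (h² - 360*h) + 4904 = 4904 + h² - 360*h)
1/(186986 + Y(-555)) - 62*(1994 + 1698)/(-1439 + 2318) = 1/(186986 + (4904 + (-555)² - 360*(-555))) - 62*(1994 + 1698)/(-1439 + 2318) = 1/(186986 + (4904 + 308025 + 199800)) - 228904/879 = 1/(186986 + 512729) - 228904/879 = 1/699715 - 62*3692/879 = 1/699715 - 228904/879 = -160167561481/615049485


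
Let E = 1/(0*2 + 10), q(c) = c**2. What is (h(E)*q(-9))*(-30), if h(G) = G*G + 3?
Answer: -73143/10 ≈ -7314.3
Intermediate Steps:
E = 1/10 (E = 1/(0 + 10) = 1/10 ≈ 0.10000)
h(G) = 3 + G**2 (h(G) = G**2 + 3 = 3 + G**2)
(h(E)*q(-9))*(-30) = ((3 + (1/10)**2)*(-9)**2)*(-30) = ((3 + 1/100)*81)*(-30) = ((301/100)*81)*(-30) = (24381/100)*(-30) = -73143/10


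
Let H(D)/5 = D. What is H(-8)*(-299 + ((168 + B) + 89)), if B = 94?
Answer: -2080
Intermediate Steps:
H(D) = 5*D
H(-8)*(-299 + ((168 + B) + 89)) = (5*(-8))*(-299 + ((168 + 94) + 89)) = -40*(-299 + (262 + 89)) = -40*(-299 + 351) = -40*52 = -2080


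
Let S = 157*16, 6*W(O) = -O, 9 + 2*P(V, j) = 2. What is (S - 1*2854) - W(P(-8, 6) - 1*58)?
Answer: -1409/4 ≈ -352.25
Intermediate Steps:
P(V, j) = -7/2 (P(V, j) = -9/2 + (½)*2 = -9/2 + 1 = -7/2)
W(O) = -O/6 (W(O) = (-O)/6 = -O/6)
S = 2512
(S - 1*2854) - W(P(-8, 6) - 1*58) = (2512 - 1*2854) - (-1)*(-7/2 - 1*58)/6 = (2512 - 2854) - (-1)*(-7/2 - 58)/6 = -342 - (-1)*(-123)/(6*2) = -342 - 1*41/4 = -342 - 41/4 = -1409/4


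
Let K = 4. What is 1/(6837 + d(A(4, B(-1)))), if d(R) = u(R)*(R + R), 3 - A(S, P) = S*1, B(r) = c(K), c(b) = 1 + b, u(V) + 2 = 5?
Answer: 1/6831 ≈ 0.00014639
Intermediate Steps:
u(V) = 3 (u(V) = -2 + 5 = 3)
B(r) = 5 (B(r) = 1 + 4 = 5)
A(S, P) = 3 - S
d(R) = 6*R (d(R) = 3*(R + R) = 3*(2*R) = 6*R)
1/(6837 + d(A(4, B(-1)))) = 1/(6837 + 6*(3 - 1*4)) = 1/(6837 + 6*(3 - 4)) = 1/(6837 + 6*(-1)) = 1/(6837 - 6) = 1/6831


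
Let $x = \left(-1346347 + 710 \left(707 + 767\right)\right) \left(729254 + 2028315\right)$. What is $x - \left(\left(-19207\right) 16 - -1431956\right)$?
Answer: $-826739613827$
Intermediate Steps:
$x = -826738489183$ ($x = \left(-1346347 + 710 \cdot 1474\right) 2757569 = \left(-1346347 + 1046540\right) 2757569 = \left(-299807\right) 2757569 = -826738489183$)
$x - \left(\left(-19207\right) 16 - -1431956\right) = -826738489183 - \left(\left(-19207\right) 16 - -1431956\right) = -826738489183 - \left(-307312 + 1431956\right) = -826738489183 - 1124644 = -826739613827$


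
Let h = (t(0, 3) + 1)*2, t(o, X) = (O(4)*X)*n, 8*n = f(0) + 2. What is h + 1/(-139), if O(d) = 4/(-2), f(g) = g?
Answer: -140/139 ≈ -1.0072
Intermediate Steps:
O(d) = -2 (O(d) = 4*(-1/2) = -2)
n = 1/4 (n = (0 + 2)/8 = (1/8)*2 = 1/4 ≈ 0.25000)
t(o, X) = -X/2 (t(o, X) = -2*X*(1/4) = -X/2)
h = -1 (h = (-1/2*3 + 1)*2 = (-3/2 + 1)*2 = -1/2*2 = -1)
h + 1/(-139) = -1 + 1/(-139) = -1 - 1/139*1 = -1 - 1/139 = -140/139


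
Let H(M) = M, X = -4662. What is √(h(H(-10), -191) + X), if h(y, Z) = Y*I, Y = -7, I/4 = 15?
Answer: 11*I*√42 ≈ 71.288*I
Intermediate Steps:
I = 60 (I = 4*15 = 60)
h(y, Z) = -420 (h(y, Z) = -7*60 = -420)
√(h(H(-10), -191) + X) = √(-420 - 4662) = √(-5082) = 11*I*√42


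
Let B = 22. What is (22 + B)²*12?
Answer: 23232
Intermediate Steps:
(22 + B)²*12 = (22 + 22)²*12 = 44²*12 = 1936*12 = 23232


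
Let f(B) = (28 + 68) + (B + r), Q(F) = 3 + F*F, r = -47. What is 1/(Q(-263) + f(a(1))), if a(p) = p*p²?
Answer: 1/69222 ≈ 1.4446e-5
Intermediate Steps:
Q(F) = 3 + F²
a(p) = p³
f(B) = 49 + B (f(B) = (28 + 68) + (B - 47) = 96 + (-47 + B) = 49 + B)
1/(Q(-263) + f(a(1))) = 1/((3 + (-263)²) + (49 + 1³)) = 1/((3 + 69169) + (49 + 1)) = 1/(69172 + 50) = 1/69222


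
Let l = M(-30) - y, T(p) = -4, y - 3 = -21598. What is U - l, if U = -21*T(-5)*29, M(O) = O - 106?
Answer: -19023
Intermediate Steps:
y = -21595 (y = 3 - 21598 = -21595)
M(O) = -106 + O
l = 21459 (l = (-106 - 30) - 1*(-21595) = -136 + 21595 = 21459)
U = 2436 (U = -21*(-4)*29 = 84*29 = 2436)
U - l = 2436 - 1*21459 = 2436 - 21459 = -19023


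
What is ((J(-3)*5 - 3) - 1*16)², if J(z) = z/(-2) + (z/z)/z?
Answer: 6241/36 ≈ 173.36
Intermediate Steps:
J(z) = 1/z - z/2 (J(z) = z*(-½) + 1/z = -z/2 + 1/z = 1/z - z/2)
((J(-3)*5 - 3) - 1*16)² = (((1/(-3) - ½*(-3))*5 - 3) - 1*16)² = (((-⅓ + 3/2)*5 - 3) - 16)² = (((7/6)*5 - 3) - 16)² = ((35/6 - 3) - 16)² = (17/6 - 16)² = (-79/6)² = 6241/36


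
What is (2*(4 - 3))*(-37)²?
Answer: 2738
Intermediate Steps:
(2*(4 - 3))*(-37)² = (2*1)*1369 = 2*1369 = 2738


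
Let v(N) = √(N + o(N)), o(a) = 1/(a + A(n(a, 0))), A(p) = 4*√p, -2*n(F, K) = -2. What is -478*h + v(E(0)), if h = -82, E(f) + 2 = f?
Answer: 39196 + I*√6/2 ≈ 39196.0 + 1.2247*I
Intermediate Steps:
n(F, K) = 1 (n(F, K) = -½*(-2) = 1)
E(f) = -2 + f
o(a) = 1/(4 + a) (o(a) = 1/(a + 4*√1) = 1/(a + 4*1) = 1/(a + 4) = 1/(4 + a))
v(N) = √(N + 1/(4 + N))
-478*h + v(E(0)) = -478*(-82) + √((1 + (-2 + 0)*(4 + (-2 + 0)))/(4 + (-2 + 0))) = 39196 + √((1 - 2*(4 - 2))/(4 - 2)) = 39196 + √((1 - 2*2)/2) = 39196 + √((1 - 4)/2) = 39196 + √((½)*(-3)) = 39196 + √(-3/2) = 39196 + I*√6/2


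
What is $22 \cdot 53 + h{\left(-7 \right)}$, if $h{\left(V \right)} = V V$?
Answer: $1215$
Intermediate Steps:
$h{\left(V \right)} = V^{2}$
$22 \cdot 53 + h{\left(-7 \right)} = 22 \cdot 53 + \left(-7\right)^{2} = 1166 + 49 = 1215$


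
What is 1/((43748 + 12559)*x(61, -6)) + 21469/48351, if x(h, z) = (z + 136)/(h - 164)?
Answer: 17460685293/39324996490 ≈ 0.44401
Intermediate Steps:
x(h, z) = (136 + z)/(-164 + h)
1/((43748 + 12559)*x(61, -6)) + 21469/48351 = 1/((43748 + 12559)*(((136 - 6)/(-164 + 61)))) + 21469/48351 = 1/(56307*((130/(-103)))) + 21469*(1/48351) = 1/(56307*((-1/103*130))) + 21469/48351 = 1/(56307*(-130/103)) + 21469/48351 = (1/56307)*(-103/130) + 21469/48351 = -103/7319910 + 21469/48351 = 17460685293/39324996490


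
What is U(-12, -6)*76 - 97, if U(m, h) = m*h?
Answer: 5375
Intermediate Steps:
U(m, h) = h*m
U(-12, -6)*76 - 97 = -6*(-12)*76 - 97 = 72*76 - 97 = 5472 - 97 = 5375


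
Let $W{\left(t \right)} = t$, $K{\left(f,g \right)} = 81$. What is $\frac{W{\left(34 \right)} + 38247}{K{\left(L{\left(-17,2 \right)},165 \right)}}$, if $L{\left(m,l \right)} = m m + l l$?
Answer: $\frac{38281}{81} \approx 472.6$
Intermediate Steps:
$L{\left(m,l \right)} = l^{2} + m^{2}$ ($L{\left(m,l \right)} = m^{2} + l^{2} = l^{2} + m^{2}$)
$\frac{W{\left(34 \right)} + 38247}{K{\left(L{\left(-17,2 \right)},165 \right)}} = \frac{34 + 38247}{81} = 38281 \cdot \frac{1}{81} = \frac{38281}{81}$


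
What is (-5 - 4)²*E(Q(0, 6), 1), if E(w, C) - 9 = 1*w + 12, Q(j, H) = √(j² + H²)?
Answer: 2187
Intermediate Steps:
Q(j, H) = √(H² + j²)
E(w, C) = 21 + w (E(w, C) = 9 + (1*w + 12) = 9 + (w + 12) = 9 + (12 + w) = 21 + w)
(-5 - 4)²*E(Q(0, 6), 1) = (-5 - 4)²*(21 + √(6² + 0²)) = (-9)²*(21 + √(36 + 0)) = 81*(21 + √36) = 81*(21 + 6) = 81*27 = 2187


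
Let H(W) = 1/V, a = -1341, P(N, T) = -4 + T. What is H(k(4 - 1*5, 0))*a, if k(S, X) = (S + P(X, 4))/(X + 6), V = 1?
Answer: -1341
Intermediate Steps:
k(S, X) = S/(6 + X) (k(S, X) = (S + (-4 + 4))/(X + 6) = (S + 0)/(6 + X) = S/(6 + X))
H(W) = 1 (H(W) = 1/1 = 1)
H(k(4 - 1*5, 0))*a = 1*(-1341) = -1341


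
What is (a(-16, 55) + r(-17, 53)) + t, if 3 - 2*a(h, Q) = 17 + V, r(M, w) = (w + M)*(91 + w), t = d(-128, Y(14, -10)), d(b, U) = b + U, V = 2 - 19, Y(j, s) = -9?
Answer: 10097/2 ≈ 5048.5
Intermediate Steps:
V = -17
d(b, U) = U + b
t = -137 (t = -9 - 128 = -137)
r(M, w) = (91 + w)*(M + w) (r(M, w) = (M + w)*(91 + w) = (91 + w)*(M + w))
a(h, Q) = 3/2 (a(h, Q) = 3/2 - (17 - 17)/2 = 3/2 - 1/2*0 = 3/2 + 0 = 3/2)
(a(-16, 55) + r(-17, 53)) + t = (3/2 + (53**2 + 91*(-17) + 91*53 - 17*53)) - 137 = (3/2 + (2809 - 1547 + 4823 - 901)) - 137 = (3/2 + 5184) - 137 = 10371/2 - 137 = 10097/2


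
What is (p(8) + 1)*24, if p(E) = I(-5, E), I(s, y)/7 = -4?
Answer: -648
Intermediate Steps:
I(s, y) = -28 (I(s, y) = 7*(-4) = -28)
p(E) = -28
(p(8) + 1)*24 = (-28 + 1)*24 = -27*24 = -648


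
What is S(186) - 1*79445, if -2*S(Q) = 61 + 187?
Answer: -79569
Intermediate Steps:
S(Q) = -124 (S(Q) = -(61 + 187)/2 = -1/2*248 = -124)
S(186) - 1*79445 = -124 - 1*79445 = -124 - 79445 = -79569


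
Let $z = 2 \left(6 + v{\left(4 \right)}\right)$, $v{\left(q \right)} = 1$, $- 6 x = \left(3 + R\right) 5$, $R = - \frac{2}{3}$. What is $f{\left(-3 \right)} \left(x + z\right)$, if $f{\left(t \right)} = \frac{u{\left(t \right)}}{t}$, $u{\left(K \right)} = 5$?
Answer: $- \frac{1085}{54} \approx -20.093$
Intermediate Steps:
$R = - \frac{2}{3}$ ($R = \left(-2\right) \frac{1}{3} = - \frac{2}{3} \approx -0.66667$)
$x = - \frac{35}{18}$ ($x = - \frac{\left(3 - \frac{2}{3}\right) 5}{6} = - \frac{\frac{7}{3} \cdot 5}{6} = \left(- \frac{1}{6}\right) \frac{35}{3} = - \frac{35}{18} \approx -1.9444$)
$f{\left(t \right)} = \frac{5}{t}$
$z = 14$ ($z = 2 \left(6 + 1\right) = 2 \cdot 7 = 14$)
$f{\left(-3 \right)} \left(x + z\right) = \frac{5}{-3} \left(- \frac{35}{18} + 14\right) = 5 \left(- \frac{1}{3}\right) \frac{217}{18} = \left(- \frac{5}{3}\right) \frac{217}{18} = - \frac{1085}{54}$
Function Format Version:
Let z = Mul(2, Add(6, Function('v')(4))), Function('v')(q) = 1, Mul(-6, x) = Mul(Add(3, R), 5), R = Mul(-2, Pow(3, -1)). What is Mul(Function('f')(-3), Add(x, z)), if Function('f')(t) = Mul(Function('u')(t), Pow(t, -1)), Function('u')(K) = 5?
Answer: Rational(-1085, 54) ≈ -20.093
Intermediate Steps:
R = Rational(-2, 3) (R = Mul(-2, Rational(1, 3)) = Rational(-2, 3) ≈ -0.66667)
x = Rational(-35, 18) (x = Mul(Rational(-1, 6), Mul(Add(3, Rational(-2, 3)), 5)) = Mul(Rational(-1, 6), Mul(Rational(7, 3), 5)) = Mul(Rational(-1, 6), Rational(35, 3)) = Rational(-35, 18) ≈ -1.9444)
Function('f')(t) = Mul(5, Pow(t, -1))
z = 14 (z = Mul(2, Add(6, 1)) = Mul(2, 7) = 14)
Mul(Function('f')(-3), Add(x, z)) = Mul(Mul(5, Pow(-3, -1)), Add(Rational(-35, 18), 14)) = Mul(Mul(5, Rational(-1, 3)), Rational(217, 18)) = Mul(Rational(-5, 3), Rational(217, 18)) = Rational(-1085, 54)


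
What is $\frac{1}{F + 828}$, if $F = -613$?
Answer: $\frac{1}{215} \approx 0.0046512$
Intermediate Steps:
$\frac{1}{F + 828} = \frac{1}{-613 + 828} = \frac{1}{215}$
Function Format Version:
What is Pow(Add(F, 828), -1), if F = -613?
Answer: Rational(1, 215) ≈ 0.0046512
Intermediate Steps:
Pow(Add(F, 828), -1) = Pow(Add(-613, 828), -1) = Pow(215, -1) = Rational(1, 215)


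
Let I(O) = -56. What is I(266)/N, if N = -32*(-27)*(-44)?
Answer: 7/4752 ≈ 0.0014731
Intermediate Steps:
N = -38016 (N = 864*(-44) = -38016)
I(266)/N = -56/(-38016) = -56*(-1/38016) = 7/4752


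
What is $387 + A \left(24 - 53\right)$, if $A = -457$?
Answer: $13640$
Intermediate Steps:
$387 + A \left(24 - 53\right) = 387 - 457 \left(24 - 53\right) = 387 - -13253 = 387 + 13253 = 13640$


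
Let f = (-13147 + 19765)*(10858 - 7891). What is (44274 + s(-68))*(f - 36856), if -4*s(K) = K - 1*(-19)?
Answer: 1735910284375/2 ≈ 8.6795e+11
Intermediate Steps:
s(K) = -19/4 - K/4 (s(K) = -(K - 1*(-19))/4 = -(K + 19)/4 = -(19 + K)/4 = -19/4 - K/4)
f = 19635606 (f = 6618*2967 = 19635606)
(44274 + s(-68))*(f - 36856) = (44274 + (-19/4 - 1/4*(-68)))*(19635606 - 36856) = (44274 + (-19/4 + 17))*19598750 = (44274 + 49/4)*19598750 = (177145/4)*19598750 = 1735910284375/2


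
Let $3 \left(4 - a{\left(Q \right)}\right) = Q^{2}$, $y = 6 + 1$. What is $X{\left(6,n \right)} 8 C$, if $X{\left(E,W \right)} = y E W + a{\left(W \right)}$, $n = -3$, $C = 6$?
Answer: $-6000$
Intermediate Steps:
$y = 7$
$a{\left(Q \right)} = 4 - \frac{Q^{2}}{3}$
$X{\left(E,W \right)} = 4 - \frac{W^{2}}{3} + 7 E W$ ($X{\left(E,W \right)} = 7 E W - \left(-4 + \frac{W^{2}}{3}\right) = 4 - \frac{W^{2}}{3} + 7 E W$)
$X{\left(6,n \right)} 8 C = \left(4 - \frac{\left(-3\right)^{2}}{3} + 7 \cdot 6 \left(-3\right)\right) 8 \cdot 6 = \left(4 - 3 - 126\right) 8 \cdot 6 = \left(-125\right) 8 \cdot 6 = \left(-1000\right) 6 = -6000$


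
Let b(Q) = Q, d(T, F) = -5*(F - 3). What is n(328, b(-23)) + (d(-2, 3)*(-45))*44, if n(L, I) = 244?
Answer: 244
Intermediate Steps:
d(T, F) = 15 - 5*F (d(T, F) = -5*(-3 + F) = 15 - 5*F)
n(328, b(-23)) + (d(-2, 3)*(-45))*44 = 244 + ((15 - 5*3)*(-45))*44 = 244 + ((15 - 15)*(-45))*44 = 244 + (0*(-45))*44 = 244 + 0*44 = 244 + 0 = 244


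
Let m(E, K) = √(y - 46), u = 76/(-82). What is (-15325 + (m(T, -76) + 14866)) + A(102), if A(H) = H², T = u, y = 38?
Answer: 9945 + 2*I*√2 ≈ 9945.0 + 2.8284*I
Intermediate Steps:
u = -38/41 (u = 76*(-1/82) = -38/41 ≈ -0.92683)
T = -38/41 ≈ -0.92683
m(E, K) = 2*I*√2 (m(E, K) = √(38 - 46) = √(-8) = 2*I*√2)
(-15325 + (m(T, -76) + 14866)) + A(102) = (-15325 + (2*I*√2 + 14866)) + 102² = (-15325 + (14866 + 2*I*√2)) + 10404 = (-459 + 2*I*√2) + 10404 = 9945 + 2*I*√2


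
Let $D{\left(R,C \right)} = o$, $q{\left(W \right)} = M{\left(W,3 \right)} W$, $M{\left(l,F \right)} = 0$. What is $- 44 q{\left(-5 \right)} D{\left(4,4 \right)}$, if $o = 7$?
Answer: $0$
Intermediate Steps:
$q{\left(W \right)} = 0$ ($q{\left(W \right)} = 0 W = 0$)
$D{\left(R,C \right)} = 7$
$- 44 q{\left(-5 \right)} D{\left(4,4 \right)} = \left(-44\right) 0 \cdot 7 = 0 \cdot 7 = 0$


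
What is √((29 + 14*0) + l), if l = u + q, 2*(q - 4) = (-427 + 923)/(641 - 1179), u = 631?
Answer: 2*√12003587/269 ≈ 25.759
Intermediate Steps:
q = 952/269 (q = 4 + ((-427 + 923)/(641 - 1179))/2 = 4 + (496/(-538))/2 = 4 + (496*(-1/538))/2 = 4 + (½)*(-248/269) = 4 - 124/269 = 952/269 ≈ 3.5390)
l = 170691/269 (l = 631 + 952/269 = 170691/269 ≈ 634.54)
√((29 + 14*0) + l) = √((29 + 14*0) + 170691/269) = √((29 + 0) + 170691/269) = √(29 + 170691/269) = √(178492/269) = 2*√12003587/269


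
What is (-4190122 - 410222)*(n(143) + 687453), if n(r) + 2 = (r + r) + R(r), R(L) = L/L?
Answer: -3163831381872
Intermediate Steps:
R(L) = 1
n(r) = -1 + 2*r (n(r) = -2 + ((r + r) + 1) = -2 + (2*r + 1) = -2 + (1 + 2*r) = -1 + 2*r)
(-4190122 - 410222)*(n(143) + 687453) = (-4190122 - 410222)*((-1 + 2*143) + 687453) = -4600344*((-1 + 286) + 687453) = -4600344*(285 + 687453) = -4600344*687738 = -3163831381872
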